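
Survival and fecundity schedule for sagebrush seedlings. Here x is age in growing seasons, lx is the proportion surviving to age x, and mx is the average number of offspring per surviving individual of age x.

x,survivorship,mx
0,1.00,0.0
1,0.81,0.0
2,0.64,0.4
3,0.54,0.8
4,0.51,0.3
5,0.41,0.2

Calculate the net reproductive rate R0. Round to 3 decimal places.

lx·mx by age: 0, 0, 0.256, 0.432, 0.153, 0.082
R0 = Σ lx·mx = 0.923 → 0.923

0.923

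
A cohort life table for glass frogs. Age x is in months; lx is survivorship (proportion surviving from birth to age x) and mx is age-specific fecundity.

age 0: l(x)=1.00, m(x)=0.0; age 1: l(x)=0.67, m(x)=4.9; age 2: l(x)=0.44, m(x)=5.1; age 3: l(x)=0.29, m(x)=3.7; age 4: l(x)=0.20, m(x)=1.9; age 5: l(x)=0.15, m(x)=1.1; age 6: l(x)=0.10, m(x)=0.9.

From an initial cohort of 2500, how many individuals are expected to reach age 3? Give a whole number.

Expected survivors = N0 · l_3 = 2500 × 0.29 = 725 → 725

725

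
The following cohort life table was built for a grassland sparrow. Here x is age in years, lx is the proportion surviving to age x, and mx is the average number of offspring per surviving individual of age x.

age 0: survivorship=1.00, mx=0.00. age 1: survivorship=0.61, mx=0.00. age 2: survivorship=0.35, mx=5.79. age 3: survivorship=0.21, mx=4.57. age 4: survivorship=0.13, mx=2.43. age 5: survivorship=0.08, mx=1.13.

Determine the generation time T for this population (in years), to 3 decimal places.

2.549

lx·mx: 0, 0, 2.0265, 0.9597, 0.3159, 0.0904 → R0 = 3.3925
x·lx·mx: 0, 0, 4.053, 2.8791, 1.2636, 0.452 → Σ = 8.6477
T = 8.6477 / 3.3925 = 2.549064… → 2.549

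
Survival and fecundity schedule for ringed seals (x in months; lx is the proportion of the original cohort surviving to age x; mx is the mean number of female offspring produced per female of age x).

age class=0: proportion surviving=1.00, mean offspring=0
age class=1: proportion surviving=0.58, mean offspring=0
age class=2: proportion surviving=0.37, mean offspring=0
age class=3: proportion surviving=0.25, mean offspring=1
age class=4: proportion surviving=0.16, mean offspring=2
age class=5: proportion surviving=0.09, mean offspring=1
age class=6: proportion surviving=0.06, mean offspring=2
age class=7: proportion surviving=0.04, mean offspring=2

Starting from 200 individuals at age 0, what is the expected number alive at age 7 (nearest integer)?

Expected survivors = N0 · l_7 = 200 × 0.04 = 8 → 8

8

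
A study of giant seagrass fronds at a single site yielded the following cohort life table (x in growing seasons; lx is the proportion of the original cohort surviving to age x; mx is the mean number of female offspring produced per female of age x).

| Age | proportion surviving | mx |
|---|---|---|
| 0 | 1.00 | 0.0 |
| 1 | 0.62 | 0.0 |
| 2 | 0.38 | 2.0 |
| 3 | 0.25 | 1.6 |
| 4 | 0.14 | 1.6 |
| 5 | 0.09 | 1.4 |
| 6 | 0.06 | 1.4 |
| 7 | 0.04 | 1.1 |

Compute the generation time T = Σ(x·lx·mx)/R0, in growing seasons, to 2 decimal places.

lx·mx: 0, 0, 0.76, 0.4, 0.224, 0.126, 0.084, 0.044 → R0 = 1.638
x·lx·mx: 0, 0, 1.52, 1.2, 0.896, 0.63, 0.504, 0.308 → Σ = 5.058
T = 5.058 / 1.638 = 3.087912… → 3.09

3.09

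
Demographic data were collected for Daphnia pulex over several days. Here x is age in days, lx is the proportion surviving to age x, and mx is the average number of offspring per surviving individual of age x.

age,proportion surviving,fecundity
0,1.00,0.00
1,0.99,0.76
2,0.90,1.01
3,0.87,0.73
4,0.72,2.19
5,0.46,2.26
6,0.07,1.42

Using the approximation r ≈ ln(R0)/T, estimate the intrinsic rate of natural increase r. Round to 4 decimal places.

R0 = Σ lx·mx = 0 + 0.7524 + 0.909 + 0.6351 + 1.5768 + 1.0396 + 0.0994 = 5.0123
Σ x·lx·mx = 16.5773; T = 16.5773/5.0123 = 3.30732…
r ≈ ln(R0)/T = ln(5.0123)/3.30732… = 0.487371… → 0.4874

0.4874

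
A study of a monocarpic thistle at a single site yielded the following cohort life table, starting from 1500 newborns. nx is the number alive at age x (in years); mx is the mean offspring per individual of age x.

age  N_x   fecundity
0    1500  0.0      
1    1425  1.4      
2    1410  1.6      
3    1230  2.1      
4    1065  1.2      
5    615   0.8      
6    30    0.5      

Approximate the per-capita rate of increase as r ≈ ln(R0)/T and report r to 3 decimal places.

lx = nx/n0 = nx/1500: 1, 0.95, 0.94, 0.82, 0.71, 0.41, 0.02
R0 = Σ lx·mx = 0 + 1.33 + 1.504 + 1.722 + 0.852 + 0.328 + 0.01 = 5.746
Σ x·lx·mx = 14.612; T = 14.612/5.746 = 2.54299…
r ≈ ln(R0)/T = ln(5.746)/2.54299… = 0.68758… → 0.688

0.688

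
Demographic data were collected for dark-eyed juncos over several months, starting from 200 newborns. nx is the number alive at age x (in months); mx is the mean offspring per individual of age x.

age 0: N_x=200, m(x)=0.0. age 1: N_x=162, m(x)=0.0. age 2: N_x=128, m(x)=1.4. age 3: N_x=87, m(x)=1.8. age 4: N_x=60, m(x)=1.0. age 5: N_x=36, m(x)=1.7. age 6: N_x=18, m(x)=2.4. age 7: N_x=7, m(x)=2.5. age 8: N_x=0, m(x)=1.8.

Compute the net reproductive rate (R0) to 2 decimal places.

lx = nx/n0 = nx/200: 1, 0.81, 0.64, 0.435, 0.3, 0.18, 0.09, 0.035, 0
lx·mx by age: 0, 0, 0.896, 0.783, 0.3, 0.306, 0.216, 0.0875, 0
R0 = Σ lx·mx = 2.5885 → 2.59

2.59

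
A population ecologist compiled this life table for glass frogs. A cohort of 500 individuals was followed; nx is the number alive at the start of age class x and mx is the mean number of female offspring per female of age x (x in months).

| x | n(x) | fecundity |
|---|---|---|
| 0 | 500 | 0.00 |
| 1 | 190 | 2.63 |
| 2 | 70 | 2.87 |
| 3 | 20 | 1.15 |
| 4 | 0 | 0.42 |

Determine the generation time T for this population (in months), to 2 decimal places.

lx = nx/n0 = nx/500: 1, 0.38, 0.14, 0.04, 0
lx·mx: 0, 0.9994, 0.4018, 0.046, 0 → R0 = 1.4472
x·lx·mx: 0, 0.9994, 0.8036, 0.138, 0 → Σ = 1.941
T = 1.941 / 1.4472 = 1.341211… → 1.34

1.34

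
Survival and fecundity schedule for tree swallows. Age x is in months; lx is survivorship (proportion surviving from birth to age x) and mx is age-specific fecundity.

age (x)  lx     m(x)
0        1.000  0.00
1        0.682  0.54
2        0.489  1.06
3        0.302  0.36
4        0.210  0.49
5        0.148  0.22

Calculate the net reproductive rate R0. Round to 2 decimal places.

1.13

lx·mx by age: 0, 0.36828, 0.51834, 0.10872, 0.1029, 0.03256
R0 = Σ lx·mx = 1.1308 → 1.13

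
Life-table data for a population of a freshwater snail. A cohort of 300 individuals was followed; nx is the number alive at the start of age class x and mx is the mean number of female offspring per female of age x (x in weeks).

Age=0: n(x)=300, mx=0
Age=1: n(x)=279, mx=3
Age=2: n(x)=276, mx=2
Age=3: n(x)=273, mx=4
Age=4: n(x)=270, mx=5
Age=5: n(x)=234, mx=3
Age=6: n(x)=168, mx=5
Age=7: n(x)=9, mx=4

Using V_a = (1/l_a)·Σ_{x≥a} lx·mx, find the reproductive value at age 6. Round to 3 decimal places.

lx = nx/n0 = nx/300: 1, 0.93, 0.92, 0.91, 0.9, 0.78, 0.56, 0.03
lx·mx for x ≥ 6: 2.8, 0.12 → sum = 2.92
V_6 = 2.92 / l_6 = 2.92 / 0.56 = 5.214286… → 5.214

5.214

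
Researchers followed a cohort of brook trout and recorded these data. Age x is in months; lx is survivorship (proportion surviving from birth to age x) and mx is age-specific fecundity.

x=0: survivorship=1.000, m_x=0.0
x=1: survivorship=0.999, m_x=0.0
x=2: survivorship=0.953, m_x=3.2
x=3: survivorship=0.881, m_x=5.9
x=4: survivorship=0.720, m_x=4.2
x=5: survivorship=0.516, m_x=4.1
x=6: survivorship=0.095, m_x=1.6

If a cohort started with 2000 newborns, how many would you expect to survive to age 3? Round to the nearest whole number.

1762

Expected survivors = N0 · l_3 = 2000 × 0.881 = 1762 → 1762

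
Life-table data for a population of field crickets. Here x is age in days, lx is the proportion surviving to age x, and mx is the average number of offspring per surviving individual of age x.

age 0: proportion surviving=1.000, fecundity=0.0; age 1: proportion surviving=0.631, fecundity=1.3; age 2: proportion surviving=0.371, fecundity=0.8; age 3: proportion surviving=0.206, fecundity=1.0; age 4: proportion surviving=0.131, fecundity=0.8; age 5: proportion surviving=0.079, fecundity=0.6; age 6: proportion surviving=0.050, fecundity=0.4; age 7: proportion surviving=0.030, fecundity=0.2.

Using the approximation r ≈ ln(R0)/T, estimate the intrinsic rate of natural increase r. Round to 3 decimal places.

0.214

R0 = Σ lx·mx = 0 + 0.8203 + 0.2968 + 0.206 + 0.1048 + 0.0474 + 0.02 + 0.006 = 1.5013
Σ x·lx·mx = 2.8501; T = 2.8501/1.5013 = 1.89842…
r ≈ ln(R0)/T = ln(1.5013)/1.89842… = 0.21404… → 0.214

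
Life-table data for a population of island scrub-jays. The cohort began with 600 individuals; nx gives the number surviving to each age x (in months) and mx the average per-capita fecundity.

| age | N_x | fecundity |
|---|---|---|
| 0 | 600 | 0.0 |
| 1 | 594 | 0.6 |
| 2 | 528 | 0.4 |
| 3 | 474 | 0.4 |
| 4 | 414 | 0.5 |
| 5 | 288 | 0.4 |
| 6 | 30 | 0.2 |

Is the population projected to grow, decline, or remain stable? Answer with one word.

lx = nx/n0 = nx/600: 1, 0.99, 0.88, 0.79, 0.69, 0.48, 0.05
R0 = Σ lx·mx = 0 + 0.594 + 0.352 + 0.316 + 0.345 + 0.192 + 0.01 = 1.809
R0 > 1, so the population is growing.

growing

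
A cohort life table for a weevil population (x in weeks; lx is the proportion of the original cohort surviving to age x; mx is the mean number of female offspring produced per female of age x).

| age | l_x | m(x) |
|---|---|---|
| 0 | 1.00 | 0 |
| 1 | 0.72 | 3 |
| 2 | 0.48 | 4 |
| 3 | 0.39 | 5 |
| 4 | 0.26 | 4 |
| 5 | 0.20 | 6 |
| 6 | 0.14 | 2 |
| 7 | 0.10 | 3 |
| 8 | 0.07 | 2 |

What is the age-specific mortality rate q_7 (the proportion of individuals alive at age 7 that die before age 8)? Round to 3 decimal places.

q_7 = (l_7 − l_8) / l_7 = (0.1 − 0.07) / 0.1
     = 0.03 / 0.1 = 0.3 → 0.300

0.300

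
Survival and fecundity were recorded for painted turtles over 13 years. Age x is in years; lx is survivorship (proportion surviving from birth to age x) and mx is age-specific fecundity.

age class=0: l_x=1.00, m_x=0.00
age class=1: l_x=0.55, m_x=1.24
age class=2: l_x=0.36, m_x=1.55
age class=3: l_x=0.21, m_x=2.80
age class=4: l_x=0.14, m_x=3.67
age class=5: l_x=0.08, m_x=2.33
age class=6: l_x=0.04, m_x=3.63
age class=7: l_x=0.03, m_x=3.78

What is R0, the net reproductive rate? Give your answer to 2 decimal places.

lx·mx by age: 0, 0.682, 0.558, 0.588, 0.5138, 0.1864, 0.1452, 0.1134
R0 = Σ lx·mx = 2.7868 → 2.79

2.79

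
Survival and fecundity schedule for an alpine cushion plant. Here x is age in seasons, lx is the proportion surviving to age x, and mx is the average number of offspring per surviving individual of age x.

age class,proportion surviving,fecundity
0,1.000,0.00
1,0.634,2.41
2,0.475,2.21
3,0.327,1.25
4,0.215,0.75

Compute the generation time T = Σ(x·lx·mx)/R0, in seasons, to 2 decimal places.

lx·mx: 0, 1.52794, 1.04975, 0.40875, 0.16125 → R0 = 3.14769
x·lx·mx: 0, 1.52794, 2.0995, 1.22625, 0.645 → Σ = 5.49869
T = 5.49869 / 3.14769 = 1.746897… → 1.75

1.75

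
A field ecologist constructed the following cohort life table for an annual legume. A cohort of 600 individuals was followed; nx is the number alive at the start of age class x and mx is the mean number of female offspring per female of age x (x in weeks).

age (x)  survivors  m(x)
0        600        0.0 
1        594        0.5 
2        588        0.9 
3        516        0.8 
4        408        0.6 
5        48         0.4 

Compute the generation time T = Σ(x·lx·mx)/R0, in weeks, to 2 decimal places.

lx = nx/n0 = nx/600: 1, 0.99, 0.98, 0.86, 0.68, 0.08
lx·mx: 0, 0.495, 0.882, 0.688, 0.408, 0.032 → R0 = 2.505
x·lx·mx: 0, 0.495, 1.764, 2.064, 1.632, 0.16 → Σ = 6.115
T = 6.115 / 2.505 = 2.441118… → 2.44

2.44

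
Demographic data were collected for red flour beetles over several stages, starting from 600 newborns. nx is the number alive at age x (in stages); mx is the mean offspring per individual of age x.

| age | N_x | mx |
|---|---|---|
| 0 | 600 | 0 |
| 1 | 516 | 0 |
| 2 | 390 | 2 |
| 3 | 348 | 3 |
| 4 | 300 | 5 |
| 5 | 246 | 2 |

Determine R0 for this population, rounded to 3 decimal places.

lx = nx/n0 = nx/600: 1, 0.86, 0.65, 0.58, 0.5, 0.41
lx·mx by age: 0, 0, 1.3, 1.74, 2.5, 0.82
R0 = Σ lx·mx = 6.36 → 6.360

6.360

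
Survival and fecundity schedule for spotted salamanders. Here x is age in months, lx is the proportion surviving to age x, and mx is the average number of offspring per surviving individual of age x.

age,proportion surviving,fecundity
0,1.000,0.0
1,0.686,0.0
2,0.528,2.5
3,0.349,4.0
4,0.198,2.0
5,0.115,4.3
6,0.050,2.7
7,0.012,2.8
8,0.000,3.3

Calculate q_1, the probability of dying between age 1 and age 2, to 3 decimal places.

q_1 = (l_1 − l_2) / l_1 = (0.686 − 0.528) / 0.686
     = 0.158 / 0.686 = 0.230321… → 0.230

0.230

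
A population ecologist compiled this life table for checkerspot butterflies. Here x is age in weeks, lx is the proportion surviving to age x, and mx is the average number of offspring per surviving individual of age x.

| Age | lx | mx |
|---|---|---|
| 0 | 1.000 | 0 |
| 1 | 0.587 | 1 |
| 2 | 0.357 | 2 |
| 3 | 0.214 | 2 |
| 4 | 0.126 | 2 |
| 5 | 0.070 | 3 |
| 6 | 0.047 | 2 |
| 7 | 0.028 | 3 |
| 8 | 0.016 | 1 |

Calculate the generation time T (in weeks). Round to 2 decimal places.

2.78

lx·mx: 0, 0.587, 0.714, 0.428, 0.252, 0.21, 0.094, 0.084, 0.016 → R0 = 2.385
x·lx·mx: 0, 0.587, 1.428, 1.284, 1.008, 1.05, 0.564, 0.588, 0.128 → Σ = 6.637
T = 6.637 / 2.385 = 2.782809… → 2.78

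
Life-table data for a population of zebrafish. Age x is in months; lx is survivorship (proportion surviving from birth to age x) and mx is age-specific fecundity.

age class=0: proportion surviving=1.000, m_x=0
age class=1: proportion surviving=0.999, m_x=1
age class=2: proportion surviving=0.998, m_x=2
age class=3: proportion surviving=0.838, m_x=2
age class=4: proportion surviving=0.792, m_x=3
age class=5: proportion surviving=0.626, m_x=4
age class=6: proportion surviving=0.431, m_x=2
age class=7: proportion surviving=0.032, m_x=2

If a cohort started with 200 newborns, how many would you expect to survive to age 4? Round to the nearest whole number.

158

Expected survivors = N0 · l_4 = 200 × 0.792 = 158.4 → 158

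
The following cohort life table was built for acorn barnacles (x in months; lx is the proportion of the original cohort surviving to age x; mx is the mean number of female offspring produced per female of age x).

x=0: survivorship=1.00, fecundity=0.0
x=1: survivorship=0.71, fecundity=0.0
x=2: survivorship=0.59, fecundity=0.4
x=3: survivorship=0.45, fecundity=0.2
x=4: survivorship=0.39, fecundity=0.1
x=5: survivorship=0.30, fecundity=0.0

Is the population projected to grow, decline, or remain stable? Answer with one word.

declining

R0 = Σ lx·mx = 0 + 0 + 0.236 + 0.09 + 0.039 + 0 = 0.365
R0 < 1, so the population is declining.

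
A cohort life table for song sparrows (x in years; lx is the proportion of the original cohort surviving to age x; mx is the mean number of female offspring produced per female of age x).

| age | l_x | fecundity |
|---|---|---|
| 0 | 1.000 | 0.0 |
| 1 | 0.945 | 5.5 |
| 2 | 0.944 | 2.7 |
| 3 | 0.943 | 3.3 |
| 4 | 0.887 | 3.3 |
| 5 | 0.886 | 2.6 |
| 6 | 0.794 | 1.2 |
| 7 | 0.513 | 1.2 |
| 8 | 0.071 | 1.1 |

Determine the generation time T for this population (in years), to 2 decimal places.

3.02

lx·mx: 0, 5.1975, 2.5488, 3.1119, 2.9271, 2.3036, 0.9528, 0.6156, 0.0781 → R0 = 17.7354
x·lx·mx: 0, 5.1975, 5.0976, 9.3357, 11.7084, 11.518, 5.7168, 4.3092, 0.6248 → Σ = 53.508
T = 53.508 / 17.7354 = 3.017017… → 3.02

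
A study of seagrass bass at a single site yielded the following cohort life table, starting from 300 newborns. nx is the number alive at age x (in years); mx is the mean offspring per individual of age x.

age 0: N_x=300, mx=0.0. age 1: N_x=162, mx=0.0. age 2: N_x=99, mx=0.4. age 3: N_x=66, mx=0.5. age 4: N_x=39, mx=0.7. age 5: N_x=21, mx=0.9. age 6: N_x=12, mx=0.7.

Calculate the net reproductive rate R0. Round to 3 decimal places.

0.424

lx = nx/n0 = nx/300: 1, 0.54, 0.33, 0.22, 0.13, 0.07, 0.04
lx·mx by age: 0, 0, 0.132, 0.11, 0.091, 0.063, 0.028
R0 = Σ lx·mx = 0.424 → 0.424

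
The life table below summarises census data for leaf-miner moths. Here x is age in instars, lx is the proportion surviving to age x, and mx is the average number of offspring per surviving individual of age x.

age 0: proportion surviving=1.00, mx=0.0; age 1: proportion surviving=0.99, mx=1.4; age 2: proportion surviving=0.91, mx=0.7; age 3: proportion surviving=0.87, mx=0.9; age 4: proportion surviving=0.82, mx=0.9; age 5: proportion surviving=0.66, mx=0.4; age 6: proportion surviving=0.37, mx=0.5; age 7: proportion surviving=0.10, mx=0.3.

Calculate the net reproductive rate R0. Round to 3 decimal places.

lx·mx by age: 0, 1.386, 0.637, 0.783, 0.738, 0.264, 0.185, 0.03
R0 = Σ lx·mx = 4.023 → 4.023

4.023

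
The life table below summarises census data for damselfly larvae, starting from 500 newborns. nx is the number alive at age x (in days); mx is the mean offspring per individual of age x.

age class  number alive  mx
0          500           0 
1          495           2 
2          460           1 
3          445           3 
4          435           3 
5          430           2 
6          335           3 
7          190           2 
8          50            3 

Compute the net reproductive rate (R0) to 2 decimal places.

12.97

lx = nx/n0 = nx/500: 1, 0.99, 0.92, 0.89, 0.87, 0.86, 0.67, 0.38, 0.1
lx·mx by age: 0, 1.98, 0.92, 2.67, 2.61, 1.72, 2.01, 0.76, 0.3
R0 = Σ lx·mx = 12.97 → 12.97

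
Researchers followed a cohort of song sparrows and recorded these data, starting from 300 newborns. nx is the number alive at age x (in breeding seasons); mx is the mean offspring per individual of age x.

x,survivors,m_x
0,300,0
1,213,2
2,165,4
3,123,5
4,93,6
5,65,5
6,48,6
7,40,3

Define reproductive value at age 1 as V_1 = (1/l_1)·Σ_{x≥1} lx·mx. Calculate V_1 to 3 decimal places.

lx = nx/n0 = nx/300: 1, 0.71, 0.55, 0.41, 0.31, 0.21667…, 0.16, 0.13333…
lx·mx for x ≥ 1: 1.42, 2.2, 2.05, 1.86, 1.083333…, 0.96, 0.4… → sum = 9.973333…
V_1 = 9.973333… / l_1 = 9.973333… / 0.71 = 14.046948… → 14.047

14.047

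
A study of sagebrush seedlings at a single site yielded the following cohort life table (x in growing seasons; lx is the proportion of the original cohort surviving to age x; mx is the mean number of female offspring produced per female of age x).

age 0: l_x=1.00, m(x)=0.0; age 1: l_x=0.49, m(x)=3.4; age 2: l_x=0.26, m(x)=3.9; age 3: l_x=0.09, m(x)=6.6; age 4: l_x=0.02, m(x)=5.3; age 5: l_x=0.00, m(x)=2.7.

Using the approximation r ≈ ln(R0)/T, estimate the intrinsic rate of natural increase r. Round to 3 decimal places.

0.698

R0 = Σ lx·mx = 0 + 1.666 + 1.014 + 0.594 + 0.106 + 0 = 3.38
Σ x·lx·mx = 5.9; T = 5.9/3.38 = 1.74556…
r ≈ ln(R0)/T = ln(3.38)/1.74556… = 0.6977… → 0.698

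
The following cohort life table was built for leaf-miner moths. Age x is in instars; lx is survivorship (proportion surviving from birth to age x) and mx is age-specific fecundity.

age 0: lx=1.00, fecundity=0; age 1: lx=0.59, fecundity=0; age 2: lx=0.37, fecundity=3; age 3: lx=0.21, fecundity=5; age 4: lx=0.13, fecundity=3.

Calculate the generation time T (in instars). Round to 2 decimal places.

2.72

lx·mx: 0, 0, 1.11, 1.05, 0.39 → R0 = 2.55
x·lx·mx: 0, 0, 2.22, 3.15, 1.56 → Σ = 6.93
T = 6.93 / 2.55 = 2.717647… → 2.72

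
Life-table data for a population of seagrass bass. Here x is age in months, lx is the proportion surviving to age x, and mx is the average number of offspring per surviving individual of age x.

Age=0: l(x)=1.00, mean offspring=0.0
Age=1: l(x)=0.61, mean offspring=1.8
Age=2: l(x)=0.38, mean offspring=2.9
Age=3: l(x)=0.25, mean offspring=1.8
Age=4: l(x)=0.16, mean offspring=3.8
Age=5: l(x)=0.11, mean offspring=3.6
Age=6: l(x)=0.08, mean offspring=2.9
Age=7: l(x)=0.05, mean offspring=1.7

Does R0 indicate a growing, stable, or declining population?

R0 = Σ lx·mx = 0 + 1.098 + 1.102 + 0.45 + 0.608 + 0.396 + 0.232 + 0.085 = 3.971
R0 > 1, so the population is growing.

growing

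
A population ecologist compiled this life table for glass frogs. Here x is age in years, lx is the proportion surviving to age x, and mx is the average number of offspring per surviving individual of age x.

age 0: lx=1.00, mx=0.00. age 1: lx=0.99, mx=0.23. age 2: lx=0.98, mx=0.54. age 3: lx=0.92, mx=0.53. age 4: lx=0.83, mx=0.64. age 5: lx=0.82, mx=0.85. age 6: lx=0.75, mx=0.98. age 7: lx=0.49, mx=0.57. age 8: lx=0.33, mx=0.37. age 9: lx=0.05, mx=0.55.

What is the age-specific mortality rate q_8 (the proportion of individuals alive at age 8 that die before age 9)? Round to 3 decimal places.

0.848

q_8 = (l_8 − l_9) / l_8 = (0.33 − 0.05) / 0.33
     = 0.28 / 0.33 = 0.848485… → 0.848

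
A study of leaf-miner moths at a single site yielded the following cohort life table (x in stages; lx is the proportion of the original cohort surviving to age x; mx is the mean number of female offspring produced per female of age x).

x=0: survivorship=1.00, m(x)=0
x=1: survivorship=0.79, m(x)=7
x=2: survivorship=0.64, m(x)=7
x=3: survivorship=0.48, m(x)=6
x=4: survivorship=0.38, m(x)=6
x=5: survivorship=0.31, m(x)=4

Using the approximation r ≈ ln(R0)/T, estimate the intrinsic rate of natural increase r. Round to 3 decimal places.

R0 = Σ lx·mx = 0 + 5.53 + 4.48 + 2.88 + 2.28 + 1.24 = 16.41
Σ x·lx·mx = 38.45; T = 38.45/16.41 = 2.34308…
r ≈ ln(R0)/T = ln(16.41)/2.34308… = 1.19411… → 1.194

1.194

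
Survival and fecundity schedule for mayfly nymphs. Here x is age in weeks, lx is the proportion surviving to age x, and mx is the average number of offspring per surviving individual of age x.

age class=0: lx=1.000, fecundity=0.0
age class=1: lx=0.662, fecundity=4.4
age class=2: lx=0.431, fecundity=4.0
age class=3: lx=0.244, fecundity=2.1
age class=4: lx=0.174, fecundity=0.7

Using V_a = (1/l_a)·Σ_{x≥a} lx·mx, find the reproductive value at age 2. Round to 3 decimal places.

lx·mx for x ≥ 2: 1.724, 0.5124, 0.1218 → sum = 2.3582
V_2 = 2.3582 / l_2 = 2.3582 / 0.431 = 5.471462… → 5.471

5.471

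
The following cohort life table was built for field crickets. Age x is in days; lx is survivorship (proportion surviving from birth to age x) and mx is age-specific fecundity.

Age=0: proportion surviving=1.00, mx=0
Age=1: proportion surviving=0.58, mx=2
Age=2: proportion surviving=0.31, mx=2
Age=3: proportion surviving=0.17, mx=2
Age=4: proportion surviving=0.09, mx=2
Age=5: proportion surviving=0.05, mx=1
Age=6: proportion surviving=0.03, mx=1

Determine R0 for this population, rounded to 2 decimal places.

2.38

lx·mx by age: 0, 1.16, 0.62, 0.34, 0.18, 0.05, 0.03
R0 = Σ lx·mx = 2.38 → 2.38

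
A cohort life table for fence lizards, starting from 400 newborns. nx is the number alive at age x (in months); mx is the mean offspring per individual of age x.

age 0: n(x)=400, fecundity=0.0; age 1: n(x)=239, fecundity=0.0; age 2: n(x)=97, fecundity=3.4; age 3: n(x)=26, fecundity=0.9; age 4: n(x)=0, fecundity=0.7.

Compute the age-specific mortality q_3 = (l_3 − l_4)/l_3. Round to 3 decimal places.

1.000

lx = nx/n0 = nx/400: 1, 0.5975, 0.2425, 0.065, 0
q_3 = (l_3 − l_4) / l_3 = (0.065 − 0) / 0.065
     = 0.065 / 0.065 = 1 → 1.000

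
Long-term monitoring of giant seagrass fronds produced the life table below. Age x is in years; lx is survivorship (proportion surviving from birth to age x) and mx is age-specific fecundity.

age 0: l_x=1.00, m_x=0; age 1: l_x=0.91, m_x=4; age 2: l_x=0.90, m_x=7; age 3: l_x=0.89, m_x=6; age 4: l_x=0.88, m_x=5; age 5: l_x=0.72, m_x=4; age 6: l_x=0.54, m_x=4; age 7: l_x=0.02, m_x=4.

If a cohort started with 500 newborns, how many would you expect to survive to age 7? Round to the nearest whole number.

Expected survivors = N0 · l_7 = 500 × 0.02 = 10 → 10

10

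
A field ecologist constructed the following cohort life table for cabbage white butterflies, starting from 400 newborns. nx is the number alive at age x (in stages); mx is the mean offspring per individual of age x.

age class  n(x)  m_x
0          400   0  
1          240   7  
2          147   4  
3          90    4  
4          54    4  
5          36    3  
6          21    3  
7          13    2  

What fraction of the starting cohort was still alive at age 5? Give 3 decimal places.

0.090

l_5 = n_5/n_0 = 36/400 = 0.09 → 0.090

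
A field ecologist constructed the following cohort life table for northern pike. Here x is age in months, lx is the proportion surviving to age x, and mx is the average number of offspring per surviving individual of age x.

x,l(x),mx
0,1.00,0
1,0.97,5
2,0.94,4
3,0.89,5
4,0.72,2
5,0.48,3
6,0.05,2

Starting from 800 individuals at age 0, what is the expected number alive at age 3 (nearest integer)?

712

Expected survivors = N0 · l_3 = 800 × 0.89 = 712 → 712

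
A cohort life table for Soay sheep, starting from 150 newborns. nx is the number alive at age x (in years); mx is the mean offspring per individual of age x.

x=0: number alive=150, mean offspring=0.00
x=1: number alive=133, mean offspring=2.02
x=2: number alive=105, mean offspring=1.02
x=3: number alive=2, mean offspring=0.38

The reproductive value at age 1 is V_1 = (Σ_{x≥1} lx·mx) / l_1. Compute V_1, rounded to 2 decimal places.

lx = nx/n0 = nx/150: 1, 0.88667…, 0.7, 0.01333…
lx·mx for x ≥ 1: 1.791067…, 0.714, 0.005067… → sum = 2.510133…
V_1 = 2.510133… / l_1 = 2.510133… / 0.886667… = 2.830977… → 2.83

2.83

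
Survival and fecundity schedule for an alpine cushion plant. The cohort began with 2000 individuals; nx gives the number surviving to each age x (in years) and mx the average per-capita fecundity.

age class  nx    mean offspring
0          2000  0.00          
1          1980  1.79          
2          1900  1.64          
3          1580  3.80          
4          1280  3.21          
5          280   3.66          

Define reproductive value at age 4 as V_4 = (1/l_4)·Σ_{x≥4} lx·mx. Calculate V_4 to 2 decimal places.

4.01

lx = nx/n0 = nx/2000: 1, 0.99, 0.95, 0.79, 0.64, 0.14
lx·mx for x ≥ 4: 2.0544, 0.5124 → sum = 2.5668
V_4 = 2.5668 / l_4 = 2.5668 / 0.64 = 4.010625 → 4.01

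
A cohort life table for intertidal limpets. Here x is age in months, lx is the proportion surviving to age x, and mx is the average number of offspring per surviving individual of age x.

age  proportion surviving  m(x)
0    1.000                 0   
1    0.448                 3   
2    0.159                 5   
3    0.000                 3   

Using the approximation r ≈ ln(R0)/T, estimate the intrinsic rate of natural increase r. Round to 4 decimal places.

R0 = Σ lx·mx = 0 + 1.344 + 0.795 + 0 = 2.139
Σ x·lx·mx = 2.934; T = 2.934/2.139 = 1.37167…
r ≈ ln(R0)/T = ln(2.139)/1.37167… = 0.554316… → 0.5543

0.5543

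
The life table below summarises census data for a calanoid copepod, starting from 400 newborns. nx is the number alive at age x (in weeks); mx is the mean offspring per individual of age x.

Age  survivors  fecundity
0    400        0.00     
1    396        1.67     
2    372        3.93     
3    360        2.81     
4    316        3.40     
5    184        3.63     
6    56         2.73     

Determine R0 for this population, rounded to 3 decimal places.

lx = nx/n0 = nx/400: 1, 0.99, 0.93, 0.9, 0.79, 0.46, 0.14
lx·mx by age: 0, 1.6533, 3.6549, 2.529, 2.686, 1.6698, 0.3822
R0 = Σ lx·mx = 12.5752 → 12.575

12.575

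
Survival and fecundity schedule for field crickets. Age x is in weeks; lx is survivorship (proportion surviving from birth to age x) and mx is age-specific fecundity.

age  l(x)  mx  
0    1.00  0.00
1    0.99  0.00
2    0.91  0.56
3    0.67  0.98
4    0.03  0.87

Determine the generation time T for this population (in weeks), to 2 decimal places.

lx·mx: 0, 0, 0.5096, 0.6566, 0.0261 → R0 = 1.1923
x·lx·mx: 0, 0, 1.0192, 1.9698, 0.1044 → Σ = 3.0934
T = 3.0934 / 1.1923 = 2.594481… → 2.59

2.59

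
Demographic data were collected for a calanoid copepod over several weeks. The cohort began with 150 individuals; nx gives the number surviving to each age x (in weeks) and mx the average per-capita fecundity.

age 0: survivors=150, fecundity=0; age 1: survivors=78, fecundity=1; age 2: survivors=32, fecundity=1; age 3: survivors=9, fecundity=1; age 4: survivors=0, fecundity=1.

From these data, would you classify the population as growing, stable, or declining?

lx = nx/n0 = nx/150: 1, 0.52, 0.21333…, 0.06, 0
R0 = Σ lx·mx = 0 + 0.52 + 0.213333… + 0.06 + 0 = 0.793333…
R0 < 1, so the population is declining.

declining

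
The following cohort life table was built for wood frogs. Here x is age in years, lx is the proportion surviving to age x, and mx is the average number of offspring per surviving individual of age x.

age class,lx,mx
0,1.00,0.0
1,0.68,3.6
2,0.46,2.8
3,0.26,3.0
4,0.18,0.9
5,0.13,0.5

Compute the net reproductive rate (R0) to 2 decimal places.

lx·mx by age: 0, 2.448, 1.288, 0.78, 0.162, 0.065
R0 = Σ lx·mx = 4.743 → 4.74

4.74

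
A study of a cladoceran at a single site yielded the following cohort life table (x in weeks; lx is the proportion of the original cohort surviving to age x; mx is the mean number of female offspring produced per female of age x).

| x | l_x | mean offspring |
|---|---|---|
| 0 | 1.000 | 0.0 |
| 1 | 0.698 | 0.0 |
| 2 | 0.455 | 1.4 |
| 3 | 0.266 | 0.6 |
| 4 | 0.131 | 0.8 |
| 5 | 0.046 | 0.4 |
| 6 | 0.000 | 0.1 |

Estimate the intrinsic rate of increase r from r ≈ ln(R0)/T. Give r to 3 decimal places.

R0 = Σ lx·mx = 0 + 0 + 0.637 + 0.1596 + 0.1048 + 0.0184 + 0 = 0.9198
Σ x·lx·mx = 2.264; T = 2.264/0.9198 = 2.4614…
r ≈ ln(R0)/T = ln(0.9198)/2.4614… = -0.03396… → -0.034

-0.034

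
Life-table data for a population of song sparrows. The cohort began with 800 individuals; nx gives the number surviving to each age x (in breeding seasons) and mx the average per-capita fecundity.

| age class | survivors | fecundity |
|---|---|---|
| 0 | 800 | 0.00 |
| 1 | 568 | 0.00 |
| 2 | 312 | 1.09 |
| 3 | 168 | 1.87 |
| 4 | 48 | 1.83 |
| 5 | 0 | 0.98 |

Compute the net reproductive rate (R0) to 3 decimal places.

lx = nx/n0 = nx/800: 1, 0.71, 0.39, 0.21, 0.06, 0
lx·mx by age: 0, 0, 0.4251, 0.3927, 0.1098, 0
R0 = Σ lx·mx = 0.9276 → 0.928

0.928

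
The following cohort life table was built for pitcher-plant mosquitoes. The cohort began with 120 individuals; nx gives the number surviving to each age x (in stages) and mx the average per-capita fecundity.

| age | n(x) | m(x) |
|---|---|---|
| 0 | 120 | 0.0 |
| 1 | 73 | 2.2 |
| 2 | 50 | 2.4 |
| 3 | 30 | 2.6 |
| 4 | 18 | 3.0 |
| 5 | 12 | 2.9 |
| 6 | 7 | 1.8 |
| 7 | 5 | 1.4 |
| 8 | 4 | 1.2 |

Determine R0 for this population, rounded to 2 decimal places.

lx = nx/n0 = nx/120: 1, 0.60833…, 0.41667…, 0.25, 0.15, 0.1, 0.05833…, 0.04167…, 0.03333…
lx·mx by age: 0, 1.338333…, 1…, 0.65, 0.45, 0.29, 0.105…, 0.058333…, 0.04…
R0 = Σ lx·mx = 3.931667… → 3.93

3.93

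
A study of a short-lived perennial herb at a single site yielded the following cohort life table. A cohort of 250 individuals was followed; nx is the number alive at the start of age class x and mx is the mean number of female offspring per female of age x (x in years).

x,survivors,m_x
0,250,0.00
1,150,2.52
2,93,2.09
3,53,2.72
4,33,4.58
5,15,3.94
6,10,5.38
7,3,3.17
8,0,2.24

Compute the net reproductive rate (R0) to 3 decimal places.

lx = nx/n0 = nx/250: 1, 0.6, 0.372, 0.212, 0.132, 0.06, 0.04, 0.012, 0
lx·mx by age: 0, 1.512, 0.77748, 0.57664, 0.60456, 0.2364, 0.2152, 0.03804, 0
R0 = Σ lx·mx = 3.96032 → 3.960

3.960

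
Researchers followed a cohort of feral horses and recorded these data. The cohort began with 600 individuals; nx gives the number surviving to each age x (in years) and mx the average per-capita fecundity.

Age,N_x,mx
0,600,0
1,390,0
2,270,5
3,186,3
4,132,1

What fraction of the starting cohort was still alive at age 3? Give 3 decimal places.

l_3 = n_3/n_0 = 186/600 = 0.31 → 0.310

0.310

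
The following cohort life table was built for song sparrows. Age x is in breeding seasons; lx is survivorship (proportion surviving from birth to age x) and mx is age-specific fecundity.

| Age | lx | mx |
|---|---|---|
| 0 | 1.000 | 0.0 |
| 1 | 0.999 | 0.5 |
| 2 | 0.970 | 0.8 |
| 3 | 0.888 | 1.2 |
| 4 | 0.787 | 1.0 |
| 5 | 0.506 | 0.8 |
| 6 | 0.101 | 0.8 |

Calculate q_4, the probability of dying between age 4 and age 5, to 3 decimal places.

q_4 = (l_4 − l_5) / l_4 = (0.787 − 0.506) / 0.787
     = 0.281 / 0.787 = 0.357052… → 0.357

0.357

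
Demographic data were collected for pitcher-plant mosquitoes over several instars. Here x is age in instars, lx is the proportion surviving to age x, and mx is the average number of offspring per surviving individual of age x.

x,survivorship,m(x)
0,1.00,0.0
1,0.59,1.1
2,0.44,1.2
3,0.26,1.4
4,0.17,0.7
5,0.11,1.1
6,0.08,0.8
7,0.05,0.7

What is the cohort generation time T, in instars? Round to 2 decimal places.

2.40

lx·mx: 0, 0.649, 0.528, 0.364, 0.119, 0.121, 0.064, 0.035 → R0 = 1.88
x·lx·mx: 0, 0.649, 1.056, 1.092, 0.476, 0.605, 0.384, 0.245 → Σ = 4.507
T = 4.507 / 1.88 = 2.39734… → 2.40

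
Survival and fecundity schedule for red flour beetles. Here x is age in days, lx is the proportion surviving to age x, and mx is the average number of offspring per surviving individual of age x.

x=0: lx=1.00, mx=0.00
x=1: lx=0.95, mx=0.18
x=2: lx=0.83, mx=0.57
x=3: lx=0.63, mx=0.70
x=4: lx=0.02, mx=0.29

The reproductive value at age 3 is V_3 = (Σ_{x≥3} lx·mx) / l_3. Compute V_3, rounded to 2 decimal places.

lx·mx for x ≥ 3: 0.441, 0.0058 → sum = 0.4468
V_3 = 0.4468 / l_3 = 0.4468 / 0.63 = 0.709206… → 0.71

0.71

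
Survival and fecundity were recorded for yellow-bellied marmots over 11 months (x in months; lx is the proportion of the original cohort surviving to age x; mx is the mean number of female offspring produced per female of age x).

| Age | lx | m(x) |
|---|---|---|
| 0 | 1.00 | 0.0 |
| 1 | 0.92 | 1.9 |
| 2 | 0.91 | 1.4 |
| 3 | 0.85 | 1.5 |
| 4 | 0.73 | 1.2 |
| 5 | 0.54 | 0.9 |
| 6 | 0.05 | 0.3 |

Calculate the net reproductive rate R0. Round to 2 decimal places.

5.67

lx·mx by age: 0, 1.748, 1.274, 1.275, 0.876, 0.486, 0.015
R0 = Σ lx·mx = 5.674 → 5.67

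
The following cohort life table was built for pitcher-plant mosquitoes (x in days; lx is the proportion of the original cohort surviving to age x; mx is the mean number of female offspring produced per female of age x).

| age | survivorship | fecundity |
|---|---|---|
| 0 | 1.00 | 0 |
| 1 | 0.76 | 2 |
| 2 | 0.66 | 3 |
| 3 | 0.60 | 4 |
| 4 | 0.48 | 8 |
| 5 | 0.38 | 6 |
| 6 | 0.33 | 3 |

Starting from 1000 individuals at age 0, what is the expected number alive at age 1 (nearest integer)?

Expected survivors = N0 · l_1 = 1000 × 0.76 = 760 → 760

760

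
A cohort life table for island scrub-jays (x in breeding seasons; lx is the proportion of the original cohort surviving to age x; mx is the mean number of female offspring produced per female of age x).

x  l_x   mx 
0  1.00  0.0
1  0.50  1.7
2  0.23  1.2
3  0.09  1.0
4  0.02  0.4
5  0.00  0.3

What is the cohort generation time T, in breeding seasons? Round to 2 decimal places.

1.39

lx·mx: 0, 0.85, 0.276, 0.09, 0.008, 0 → R0 = 1.224
x·lx·mx: 0, 0.85, 0.552, 0.27, 0.032, 0 → Σ = 1.704
T = 1.704 / 1.224 = 1.392157… → 1.39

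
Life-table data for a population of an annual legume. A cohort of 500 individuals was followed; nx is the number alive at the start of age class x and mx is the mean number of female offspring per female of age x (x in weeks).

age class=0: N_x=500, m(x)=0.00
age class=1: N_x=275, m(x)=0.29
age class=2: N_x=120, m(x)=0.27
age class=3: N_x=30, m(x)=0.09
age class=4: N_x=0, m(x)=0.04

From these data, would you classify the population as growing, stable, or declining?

lx = nx/n0 = nx/500: 1, 0.55, 0.24, 0.06, 0
R0 = Σ lx·mx = 0 + 0.1595 + 0.0648 + 0.0054 + 0 = 0.2297
R0 < 1, so the population is declining.

declining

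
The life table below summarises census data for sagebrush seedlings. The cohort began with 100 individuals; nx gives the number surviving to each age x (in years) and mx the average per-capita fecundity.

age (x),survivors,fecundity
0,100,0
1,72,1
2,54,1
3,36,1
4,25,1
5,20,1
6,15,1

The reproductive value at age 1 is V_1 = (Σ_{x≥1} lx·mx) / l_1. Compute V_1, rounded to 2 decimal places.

3.08

lx = nx/n0 = nx/100: 1, 0.72, 0.54, 0.36, 0.25, 0.2, 0.15
lx·mx for x ≥ 1: 0.72, 0.54, 0.36, 0.25, 0.2, 0.15 → sum = 2.22
V_1 = 2.22 / l_1 = 2.22 / 0.72 = 3.083333… → 3.08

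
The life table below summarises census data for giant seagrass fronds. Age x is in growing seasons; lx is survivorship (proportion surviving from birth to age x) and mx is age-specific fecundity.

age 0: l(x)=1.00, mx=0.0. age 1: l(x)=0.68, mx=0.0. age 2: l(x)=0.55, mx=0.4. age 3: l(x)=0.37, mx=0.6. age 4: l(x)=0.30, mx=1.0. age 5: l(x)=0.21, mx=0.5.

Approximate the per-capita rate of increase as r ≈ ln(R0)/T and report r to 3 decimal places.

R0 = Σ lx·mx = 0 + 0 + 0.22 + 0.222 + 0.3 + 0.105 = 0.847
Σ x·lx·mx = 2.831; T = 2.831/0.847 = 3.34238…
r ≈ ln(R0)/T = ln(0.847)/3.34238… = -0.04968… → -0.050

-0.050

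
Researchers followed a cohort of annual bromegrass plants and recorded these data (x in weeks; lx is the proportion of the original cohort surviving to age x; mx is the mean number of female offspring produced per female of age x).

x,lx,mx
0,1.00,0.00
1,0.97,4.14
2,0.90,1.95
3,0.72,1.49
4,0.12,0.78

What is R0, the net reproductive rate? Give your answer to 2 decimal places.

lx·mx by age: 0, 4.0158, 1.755, 1.0728, 0.0936
R0 = Σ lx·mx = 6.9372 → 6.94

6.94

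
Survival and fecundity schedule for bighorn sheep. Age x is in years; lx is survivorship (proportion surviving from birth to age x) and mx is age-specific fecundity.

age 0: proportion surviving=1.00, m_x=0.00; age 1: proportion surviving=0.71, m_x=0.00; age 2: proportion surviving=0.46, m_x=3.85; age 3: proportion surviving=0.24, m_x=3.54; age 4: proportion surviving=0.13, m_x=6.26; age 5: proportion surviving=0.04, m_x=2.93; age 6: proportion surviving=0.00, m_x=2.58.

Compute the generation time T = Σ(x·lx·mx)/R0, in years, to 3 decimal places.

2.796

lx·mx: 0, 0, 1.771, 0.8496, 0.8138, 0.1172, 0 → R0 = 3.5516
x·lx·mx: 0, 0, 3.542, 2.5488, 3.2552, 0.586, 0 → Σ = 9.932
T = 9.932 / 3.5516 = 2.796486… → 2.796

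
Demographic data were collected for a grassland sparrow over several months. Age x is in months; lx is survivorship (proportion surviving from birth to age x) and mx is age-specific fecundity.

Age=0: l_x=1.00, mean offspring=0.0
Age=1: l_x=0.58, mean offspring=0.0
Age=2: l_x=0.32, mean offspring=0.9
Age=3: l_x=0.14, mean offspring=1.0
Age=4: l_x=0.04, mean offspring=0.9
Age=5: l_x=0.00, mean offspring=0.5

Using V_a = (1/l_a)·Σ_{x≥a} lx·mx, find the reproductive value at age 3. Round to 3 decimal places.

1.257

lx·mx for x ≥ 3: 0.14, 0.036, 0 → sum = 0.176
V_3 = 0.176 / l_3 = 0.176 / 0.14 = 1.257143… → 1.257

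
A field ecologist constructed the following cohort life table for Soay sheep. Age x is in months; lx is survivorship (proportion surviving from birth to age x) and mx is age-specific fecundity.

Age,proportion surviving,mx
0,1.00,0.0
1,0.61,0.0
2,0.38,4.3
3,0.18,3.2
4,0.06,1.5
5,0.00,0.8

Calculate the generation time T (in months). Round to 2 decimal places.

lx·mx: 0, 0, 1.634, 0.576, 0.09, 0 → R0 = 2.3
x·lx·mx: 0, 0, 3.268, 1.728, 0.36, 0 → Σ = 5.356
T = 5.356 / 2.3 = 2.328696… → 2.33

2.33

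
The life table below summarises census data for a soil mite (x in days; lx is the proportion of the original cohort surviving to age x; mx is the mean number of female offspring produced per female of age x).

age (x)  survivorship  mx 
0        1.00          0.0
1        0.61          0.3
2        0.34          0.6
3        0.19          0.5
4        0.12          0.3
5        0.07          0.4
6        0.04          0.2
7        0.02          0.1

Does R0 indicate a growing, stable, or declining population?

R0 = Σ lx·mx = 0 + 0.183 + 0.204 + 0.095 + 0.036 + 0.028 + 0.008 + 0.002 = 0.556
R0 < 1, so the population is declining.

declining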